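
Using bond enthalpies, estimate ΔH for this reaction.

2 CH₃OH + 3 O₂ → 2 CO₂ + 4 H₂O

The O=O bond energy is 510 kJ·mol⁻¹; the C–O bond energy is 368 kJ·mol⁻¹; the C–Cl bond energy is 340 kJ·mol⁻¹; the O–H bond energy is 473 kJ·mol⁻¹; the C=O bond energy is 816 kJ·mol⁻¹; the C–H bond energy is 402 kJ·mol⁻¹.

ΔH ≈ −1424 kJ

Bonds broken (reactants):
  C–H: 6 × 402 = 2412
  C–O: 2 × 368 = 736
  O–H: 2 × 473 = 946
  O=O: 3 × 510 = 1530
  Σ(broken) = 5624 kJ
Bonds formed (products):
  C=O: 4 × 816 = 3264
  O–H: 8 × 473 = 3784
  Σ(formed) = 7048 kJ
ΔH = Σ(broken) − Σ(formed) = 5624 − 7048 = −1424 kJ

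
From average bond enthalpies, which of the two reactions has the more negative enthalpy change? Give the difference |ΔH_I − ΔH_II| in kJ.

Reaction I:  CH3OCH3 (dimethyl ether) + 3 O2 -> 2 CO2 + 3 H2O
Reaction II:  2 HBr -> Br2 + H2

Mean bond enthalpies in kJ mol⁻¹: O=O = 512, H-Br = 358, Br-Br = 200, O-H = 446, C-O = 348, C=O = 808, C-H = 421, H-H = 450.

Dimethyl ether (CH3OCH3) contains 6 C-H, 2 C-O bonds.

Reaction I, by 1216 kJ

Reaction I:
  Bonds broken (reactants):
    C-H: 6 × 421 = 2526
    C-O: 2 × 348 = 696
    O=O: 3 × 512 = 1536
    Σ(broken) = 4758 kJ
  Bonds formed (products):
    C=O: 4 × 808 = 3232
    O-H: 6 × 446 = 2676
    Σ(formed) = 5908 kJ
  ΔH_I = 4758 − 5908 = −1150 kJ
Reaction II:
  Bonds broken (reactants):
    H-Br: 2 × 358 = 716
    Σ(broken) = 716 kJ
  Bonds formed (products):
    Br-Br: 1 × 200 = 200
    H-H: 1 × 450 = 450
    Σ(formed) = 650 kJ
  ΔH_II = 716 − 650 = +66 kJ
ΔH_I − ΔH_II = −1216 kJ, so reaction I has the more negative ΔH; |ΔH_I − ΔH_II| = 1216 kJ.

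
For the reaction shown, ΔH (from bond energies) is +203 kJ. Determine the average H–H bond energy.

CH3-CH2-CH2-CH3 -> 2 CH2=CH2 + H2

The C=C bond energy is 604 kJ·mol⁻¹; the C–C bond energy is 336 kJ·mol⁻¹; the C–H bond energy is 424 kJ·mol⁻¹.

D(H–H) ≈ 445 kJ/mol

Let D be the H–H bond energy.
Σ(broken) = 3×336 + 10×424 = 5248
Σ(formed) = 8×424 + 2×604 + 1×D = 4600 + D
ΔH = Σ(broken) − Σ(formed) = (5248) − (4600 + D) = +648 − D
Setting this equal to +203 kJ gives D = 445 kJ/mol.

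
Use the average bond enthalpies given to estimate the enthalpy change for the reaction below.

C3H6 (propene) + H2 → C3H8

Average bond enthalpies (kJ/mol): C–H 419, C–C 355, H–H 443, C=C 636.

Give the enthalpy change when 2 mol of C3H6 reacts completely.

Bonds broken (reactants):
  C–C: 1 × 355 = 355
  C–H: 6 × 419 = 2514
  C=C: 1 × 636 = 636
  H–H: 1 × 443 = 443
  Σ(broken) = 3948 kJ
Bonds formed (products):
  C–C: 2 × 355 = 710
  C–H: 8 × 419 = 3352
  Σ(formed) = 4062 kJ
ΔH = Σ(broken) − Σ(formed) = 3948 − 4062 = −114 kJ
For 2× the reaction as written: 2 × (−114) = −228 kJ

ΔH = −228 kJ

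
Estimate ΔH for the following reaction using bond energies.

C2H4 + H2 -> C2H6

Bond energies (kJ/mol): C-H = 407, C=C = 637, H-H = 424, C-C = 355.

Bonds broken (reactants):
  C-H: 4 × 407 = 1628
  C=C: 1 × 637 = 637
  H-H: 1 × 424 = 424
  Σ(broken) = 2689 kJ
Bonds formed (products):
  C-C: 1 × 355 = 355
  C-H: 6 × 407 = 2442
  Σ(formed) = 2797 kJ
ΔH = Σ(broken) − Σ(formed) = 2689 − 2797 = −108 kJ

ΔH ≈ −108 kJ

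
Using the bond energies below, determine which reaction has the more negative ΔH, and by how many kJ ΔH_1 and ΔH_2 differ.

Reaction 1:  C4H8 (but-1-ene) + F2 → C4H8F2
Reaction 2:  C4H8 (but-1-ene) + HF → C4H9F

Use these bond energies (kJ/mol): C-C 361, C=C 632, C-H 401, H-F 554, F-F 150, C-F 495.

Reaction 1:
  Bonds broken (reactants):
    C-C: 2 × 361 = 722
    C-H: 8 × 401 = 3208
    C=C: 1 × 632 = 632
    F-F: 1 × 150 = 150
    Σ(broken) = 4712 kJ
  Bonds formed (products):
    C-C: 3 × 361 = 1083
    C-F: 2 × 495 = 990
    C-H: 8 × 401 = 3208
    Σ(formed) = 5281 kJ
  ΔH_1 = 4712 − 5281 = −569 kJ
Reaction 2:
  Bonds broken (reactants):
    C-C: 2 × 361 = 722
    C-H: 8 × 401 = 3208
    C=C: 1 × 632 = 632
    H-F: 1 × 554 = 554
    Σ(broken) = 5116 kJ
  Bonds formed (products):
    C-C: 3 × 361 = 1083
    C-F: 1 × 495 = 495
    C-H: 9 × 401 = 3609
    Σ(formed) = 5187 kJ
  ΔH_2 = 5116 − 5187 = −71 kJ
ΔH_1 − ΔH_2 = −498 kJ, so reaction 1 has the more negative ΔH; |ΔH_1 − ΔH_2| = 498 kJ.

Reaction 1, by 498 kJ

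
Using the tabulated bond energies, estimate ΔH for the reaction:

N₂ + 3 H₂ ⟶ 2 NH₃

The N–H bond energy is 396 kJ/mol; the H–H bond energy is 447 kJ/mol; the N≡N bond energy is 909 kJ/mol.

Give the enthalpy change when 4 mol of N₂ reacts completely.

Bonds broken (reactants):
  H–H: 3 × 447 = 1341
  N≡N: 1 × 909 = 909
  Σ(broken) = 2250 kJ
Bonds formed (products):
  N–H: 6 × 396 = 2376
  Σ(formed) = 2376 kJ
ΔH = Σ(broken) − Σ(formed) = 2250 − 2376 = −126 kJ
For 4× the reaction as written: 4 × (−126) = −504 kJ

ΔH = −504 kJ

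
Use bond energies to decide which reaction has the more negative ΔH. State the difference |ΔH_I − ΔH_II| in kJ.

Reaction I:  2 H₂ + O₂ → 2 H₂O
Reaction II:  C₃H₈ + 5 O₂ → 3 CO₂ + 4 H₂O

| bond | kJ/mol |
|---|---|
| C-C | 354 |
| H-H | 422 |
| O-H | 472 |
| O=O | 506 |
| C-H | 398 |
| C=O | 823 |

Reaction I:
  Bonds broken (reactants):
    H-H: 2 × 422 = 844
    O=O: 1 × 506 = 506
    Σ(broken) = 1350 kJ
  Bonds formed (products):
    O-H: 4 × 472 = 1888
    Σ(formed) = 1888 kJ
  ΔH_I = 1350 − 1888 = −538 kJ
Reaction II:
  Bonds broken (reactants):
    C-C: 2 × 354 = 708
    C-H: 8 × 398 = 3184
    O=O: 5 × 506 = 2530
    Σ(broken) = 6422 kJ
  Bonds formed (products):
    C=O: 6 × 823 = 4938
    O-H: 8 × 472 = 3776
    Σ(formed) = 8714 kJ
  ΔH_II = 6422 − 8714 = −2292 kJ
ΔH_I − ΔH_II = +1754 kJ, so reaction II has the more negative ΔH; |ΔH_I − ΔH_II| = 1754 kJ.

Reaction II, by 1754 kJ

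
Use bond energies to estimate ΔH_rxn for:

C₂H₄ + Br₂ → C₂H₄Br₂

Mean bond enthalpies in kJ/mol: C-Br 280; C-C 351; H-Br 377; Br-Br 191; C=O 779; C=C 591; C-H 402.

Bonds broken (reactants):
  Br-Br: 1 × 191 = 191
  C-H: 4 × 402 = 1608
  C=C: 1 × 591 = 591
  Σ(broken) = 2390 kJ
Bonds formed (products):
  C-Br: 2 × 280 = 560
  C-C: 1 × 351 = 351
  C-H: 4 × 402 = 1608
  Σ(formed) = 2519 kJ
ΔH = Σ(broken) − Σ(formed) = 2390 − 2519 = −129 kJ

ΔH ≈ −129 kJ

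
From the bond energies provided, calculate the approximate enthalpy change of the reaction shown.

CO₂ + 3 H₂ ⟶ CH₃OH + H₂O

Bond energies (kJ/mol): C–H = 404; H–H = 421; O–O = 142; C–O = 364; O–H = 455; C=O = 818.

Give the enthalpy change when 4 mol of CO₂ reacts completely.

ΔH = −168 kJ

Bonds broken (reactants):
  C=O: 2 × 818 = 1636
  H–H: 3 × 421 = 1263
  Σ(broken) = 2899 kJ
Bonds formed (products):
  C–H: 3 × 404 = 1212
  C–O: 1 × 364 = 364
  O–H: 3 × 455 = 1365
  Σ(formed) = 2941 kJ
ΔH = Σ(broken) − Σ(formed) = 2899 − 2941 = −42 kJ
For 4× the reaction as written: 4 × (−42) = −168 kJ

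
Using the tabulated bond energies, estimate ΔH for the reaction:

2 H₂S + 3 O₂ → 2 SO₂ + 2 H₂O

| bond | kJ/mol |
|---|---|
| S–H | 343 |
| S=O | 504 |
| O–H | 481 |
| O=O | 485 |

Bonds broken (reactants):
  O=O: 3 × 485 = 1455
  S–H: 4 × 343 = 1372
  Σ(broken) = 2827 kJ
Bonds formed (products):
  O–H: 4 × 481 = 1924
  S=O: 4 × 504 = 2016
  Σ(formed) = 3940 kJ
ΔH = Σ(broken) − Σ(formed) = 2827 − 3940 = −1113 kJ

ΔH ≈ −1113 kJ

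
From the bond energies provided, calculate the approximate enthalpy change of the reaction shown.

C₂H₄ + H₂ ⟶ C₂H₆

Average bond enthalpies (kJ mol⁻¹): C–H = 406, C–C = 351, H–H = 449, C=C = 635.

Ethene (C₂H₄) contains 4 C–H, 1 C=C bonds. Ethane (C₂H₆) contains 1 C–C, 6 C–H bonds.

ΔH ≈ −79 kJ

Bonds broken (reactants):
  C–H: 4 × 406 = 1624
  C=C: 1 × 635 = 635
  H–H: 1 × 449 = 449
  Σ(broken) = 2708 kJ
Bonds formed (products):
  C–C: 1 × 351 = 351
  C–H: 6 × 406 = 2436
  Σ(formed) = 2787 kJ
ΔH = Σ(broken) − Σ(formed) = 2708 − 2787 = −79 kJ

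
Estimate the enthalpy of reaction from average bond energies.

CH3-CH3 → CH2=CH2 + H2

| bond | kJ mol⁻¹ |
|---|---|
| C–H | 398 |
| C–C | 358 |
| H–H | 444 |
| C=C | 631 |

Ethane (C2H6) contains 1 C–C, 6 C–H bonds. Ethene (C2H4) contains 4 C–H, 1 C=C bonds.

ΔH ≈ +79 kJ

Bonds broken (reactants):
  C–C: 1 × 358 = 358
  C–H: 6 × 398 = 2388
  Σ(broken) = 2746 kJ
Bonds formed (products):
  C–H: 4 × 398 = 1592
  C=C: 1 × 631 = 631
  H–H: 1 × 444 = 444
  Σ(formed) = 2667 kJ
ΔH = Σ(broken) − Σ(formed) = 2746 − 2667 = +79 kJ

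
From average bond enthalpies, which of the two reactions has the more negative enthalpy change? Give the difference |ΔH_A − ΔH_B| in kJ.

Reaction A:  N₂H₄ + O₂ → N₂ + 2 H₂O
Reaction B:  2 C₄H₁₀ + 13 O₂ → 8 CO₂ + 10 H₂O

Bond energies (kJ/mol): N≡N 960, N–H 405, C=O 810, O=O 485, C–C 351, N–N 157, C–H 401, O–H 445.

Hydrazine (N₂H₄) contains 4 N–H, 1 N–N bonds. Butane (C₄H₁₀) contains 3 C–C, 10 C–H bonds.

Reaction B, by 4951 kJ

Reaction A:
  Bonds broken (reactants):
    N–H: 4 × 405 = 1620
    N–N: 1 × 157 = 157
    O=O: 1 × 485 = 485
    Σ(broken) = 2262 kJ
  Bonds formed (products):
    N≡N: 1 × 960 = 960
    O–H: 4 × 445 = 1780
    Σ(formed) = 2740 kJ
  ΔH_A = 2262 − 2740 = −478 kJ
Reaction B:
  Bonds broken (reactants):
    C–C: 6 × 351 = 2106
    C–H: 20 × 401 = 8020
    O=O: 13 × 485 = 6305
    Σ(broken) = 16431 kJ
  Bonds formed (products):
    C=O: 16 × 810 = 12960
    O–H: 20 × 445 = 8900
    Σ(formed) = 21860 kJ
  ΔH_B = 16431 − 21860 = −5429 kJ
ΔH_A − ΔH_B = +4951 kJ, so reaction B has the more negative ΔH; |ΔH_A − ΔH_B| = 4951 kJ.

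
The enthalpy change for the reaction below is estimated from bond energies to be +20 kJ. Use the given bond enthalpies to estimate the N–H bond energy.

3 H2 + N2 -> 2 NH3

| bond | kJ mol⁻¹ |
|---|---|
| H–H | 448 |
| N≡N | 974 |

D(N–H) ≈ 383 kJ/mol

Let D be the N–H bond energy.
Σ(broken) = 3×448 + 1×974 = 2318
Σ(formed) = 6×D = 6D
ΔH = Σ(broken) − Σ(formed) = (2318) − (6D) = +2318 − 6D
Setting this equal to +20 kJ gives 6D = 2298, so D = 383 kJ/mol.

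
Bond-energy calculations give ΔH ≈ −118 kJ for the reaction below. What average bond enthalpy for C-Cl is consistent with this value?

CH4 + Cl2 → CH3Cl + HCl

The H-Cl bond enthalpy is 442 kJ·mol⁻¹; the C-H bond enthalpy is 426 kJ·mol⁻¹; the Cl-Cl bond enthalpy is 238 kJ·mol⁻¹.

Let D be the C-Cl bond energy.
Σ(broken) = 4×426 + 1×238 = 1942
Σ(formed) = 1×D + 3×426 + 1×442 = 1720 + D
ΔH = Σ(broken) − Σ(formed) = (1942) − (1720 + D) = +222 − D
Setting this equal to −118 kJ gives D = 340 kJ/mol.

D(C-Cl) ≈ 340 kJ/mol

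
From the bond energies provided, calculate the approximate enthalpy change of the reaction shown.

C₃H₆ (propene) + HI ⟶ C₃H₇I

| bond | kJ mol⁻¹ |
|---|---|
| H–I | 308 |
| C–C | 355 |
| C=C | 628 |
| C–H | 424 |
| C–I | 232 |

Bonds broken (reactants):
  C–C: 1 × 355 = 355
  C–H: 6 × 424 = 2544
  C=C: 1 × 628 = 628
  H–I: 1 × 308 = 308
  Σ(broken) = 3835 kJ
Bonds formed (products):
  C–C: 2 × 355 = 710
  C–H: 7 × 424 = 2968
  C–I: 1 × 232 = 232
  Σ(formed) = 3910 kJ
ΔH = Σ(broken) − Σ(formed) = 3835 − 3910 = −75 kJ

ΔH ≈ −75 kJ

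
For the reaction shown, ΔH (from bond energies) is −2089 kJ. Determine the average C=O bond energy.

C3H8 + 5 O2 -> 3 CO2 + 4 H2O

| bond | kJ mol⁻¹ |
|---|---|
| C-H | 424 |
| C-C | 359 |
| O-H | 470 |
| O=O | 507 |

Let D be the C=O bond energy.
Σ(broken) = 2×359 + 8×424 + 5×507 = 6645
Σ(formed) = 6×D + 8×470 = 3760 + 6D
ΔH = Σ(broken) − Σ(formed) = (6645) − (3760 + 6D) = +2885 − 6D
Setting this equal to −2089 kJ gives 6D = 4974, so D = 829 kJ/mol.

D(C=O) ≈ 829 kJ/mol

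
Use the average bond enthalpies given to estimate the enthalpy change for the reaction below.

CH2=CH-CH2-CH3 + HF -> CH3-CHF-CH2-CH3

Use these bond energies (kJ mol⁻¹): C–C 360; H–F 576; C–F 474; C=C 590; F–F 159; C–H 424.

ΔH ≈ −92 kJ

Bonds broken (reactants):
  C–C: 2 × 360 = 720
  C–H: 8 × 424 = 3392
  C=C: 1 × 590 = 590
  H–F: 1 × 576 = 576
  Σ(broken) = 5278 kJ
Bonds formed (products):
  C–C: 3 × 360 = 1080
  C–F: 1 × 474 = 474
  C–H: 9 × 424 = 3816
  Σ(formed) = 5370 kJ
ΔH = Σ(broken) − Σ(formed) = 5278 − 5370 = −92 kJ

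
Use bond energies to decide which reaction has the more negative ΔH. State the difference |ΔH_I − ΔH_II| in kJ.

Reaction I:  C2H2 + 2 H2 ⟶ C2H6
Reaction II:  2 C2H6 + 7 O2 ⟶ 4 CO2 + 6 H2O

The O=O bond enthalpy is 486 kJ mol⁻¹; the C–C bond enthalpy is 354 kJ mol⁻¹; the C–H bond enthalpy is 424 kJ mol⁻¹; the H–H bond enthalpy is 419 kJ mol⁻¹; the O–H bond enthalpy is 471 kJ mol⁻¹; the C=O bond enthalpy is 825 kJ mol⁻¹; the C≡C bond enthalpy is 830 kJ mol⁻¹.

Reaction I:
  Bonds broken (reactants):
    C≡C: 1 × 830 = 830
    C–H: 2 × 424 = 848
    H–H: 2 × 419 = 838
    Σ(broken) = 2516 kJ
  Bonds formed (products):
    C–C: 1 × 354 = 354
    C–H: 6 × 424 = 2544
    Σ(formed) = 2898 kJ
  ΔH_I = 2516 − 2898 = −382 kJ
Reaction II:
  Bonds broken (reactants):
    C–C: 2 × 354 = 708
    C–H: 12 × 424 = 5088
    O=O: 7 × 486 = 3402
    Σ(broken) = 9198 kJ
  Bonds formed (products):
    C=O: 8 × 825 = 6600
    O–H: 12 × 471 = 5652
    Σ(formed) = 12252 kJ
  ΔH_II = 9198 − 12252 = −3054 kJ
ΔH_I − ΔH_II = +2672 kJ, so reaction II has the more negative ΔH; |ΔH_I − ΔH_II| = 2672 kJ.

Reaction II, by 2672 kJ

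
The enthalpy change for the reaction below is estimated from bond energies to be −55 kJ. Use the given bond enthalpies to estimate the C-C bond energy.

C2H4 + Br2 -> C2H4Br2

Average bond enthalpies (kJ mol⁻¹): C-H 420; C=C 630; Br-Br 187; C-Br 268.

D(C-C) ≈ 336 kJ/mol

Let D be the C-C bond energy.
Σ(broken) = 1×187 + 4×420 + 1×630 = 2497
Σ(formed) = 2×268 + 1×D + 4×420 = 2216 + D
ΔH = Σ(broken) − Σ(formed) = (2497) − (2216 + D) = +281 − D
Setting this equal to −55 kJ gives D = 336 kJ/mol.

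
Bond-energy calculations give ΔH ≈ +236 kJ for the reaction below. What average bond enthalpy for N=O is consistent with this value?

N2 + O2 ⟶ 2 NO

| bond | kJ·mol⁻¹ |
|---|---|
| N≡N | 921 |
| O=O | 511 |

D(N=O) ≈ 598 kJ/mol

Let D be the N=O bond energy.
Σ(broken) = 1×921 + 1×511 = 1432
Σ(formed) = 2×D = 2D
ΔH = Σ(broken) − Σ(formed) = (1432) − (2D) = +1432 − 2D
Setting this equal to +236 kJ gives 2D = 1196, so D = 598 kJ/mol.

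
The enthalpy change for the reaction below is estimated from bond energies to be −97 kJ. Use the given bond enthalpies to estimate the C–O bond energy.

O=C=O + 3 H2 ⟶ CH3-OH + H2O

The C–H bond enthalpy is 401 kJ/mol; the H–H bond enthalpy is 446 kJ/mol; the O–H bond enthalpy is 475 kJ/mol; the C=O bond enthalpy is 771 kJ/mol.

Let D be the C–O bond energy.
Σ(broken) = 2×771 + 3×446 = 2880
Σ(formed) = 3×401 + 1×D + 3×475 = 2628 + D
ΔH = Σ(broken) − Σ(formed) = (2880) − (2628 + D) = +252 − D
Setting this equal to −97 kJ gives D = 349 kJ/mol.

D(C–O) ≈ 349 kJ/mol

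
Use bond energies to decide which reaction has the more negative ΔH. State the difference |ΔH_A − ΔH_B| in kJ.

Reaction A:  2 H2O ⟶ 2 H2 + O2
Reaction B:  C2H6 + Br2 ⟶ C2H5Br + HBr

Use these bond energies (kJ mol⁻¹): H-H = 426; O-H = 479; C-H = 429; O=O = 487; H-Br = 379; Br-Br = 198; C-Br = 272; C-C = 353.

Reaction A:
  Bonds broken (reactants):
    O-H: 4 × 479 = 1916
    Σ(broken) = 1916 kJ
  Bonds formed (products):
    H-H: 2 × 426 = 852
    O=O: 1 × 487 = 487
    Σ(formed) = 1339 kJ
  ΔH_A = 1916 − 1339 = +577 kJ
Reaction B:
  Bonds broken (reactants):
    Br-Br: 1 × 198 = 198
    C-C: 1 × 353 = 353
    C-H: 6 × 429 = 2574
    Σ(broken) = 3125 kJ
  Bonds formed (products):
    C-Br: 1 × 272 = 272
    C-C: 1 × 353 = 353
    C-H: 5 × 429 = 2145
    H-Br: 1 × 379 = 379
    Σ(formed) = 3149 kJ
  ΔH_B = 3125 − 3149 = −24 kJ
ΔH_A − ΔH_B = +601 kJ, so reaction B has the more negative ΔH; |ΔH_A − ΔH_B| = 601 kJ.

Reaction B, by 601 kJ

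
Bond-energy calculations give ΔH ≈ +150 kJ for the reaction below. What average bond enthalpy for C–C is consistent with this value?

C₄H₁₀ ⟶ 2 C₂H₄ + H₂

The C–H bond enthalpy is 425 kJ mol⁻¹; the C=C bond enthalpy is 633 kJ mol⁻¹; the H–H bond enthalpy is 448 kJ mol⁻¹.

Let D be the C–C bond energy.
Σ(broken) = 3×D + 10×425 = 4250 + 3D
Σ(formed) = 8×425 + 2×633 + 1×448 = 5114
ΔH = Σ(broken) − Σ(formed) = (4250 + 3D) − (5114) = −864 + 3D
Setting this equal to +150 kJ gives 3D = 1014, so D = 338 kJ/mol.

D(C–C) ≈ 338 kJ/mol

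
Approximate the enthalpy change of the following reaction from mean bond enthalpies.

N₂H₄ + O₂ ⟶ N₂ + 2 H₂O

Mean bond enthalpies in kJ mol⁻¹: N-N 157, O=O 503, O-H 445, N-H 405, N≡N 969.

Bonds broken (reactants):
  N-H: 4 × 405 = 1620
  N-N: 1 × 157 = 157
  O=O: 1 × 503 = 503
  Σ(broken) = 2280 kJ
Bonds formed (products):
  N≡N: 1 × 969 = 969
  O-H: 4 × 445 = 1780
  Σ(formed) = 2749 kJ
ΔH = Σ(broken) − Σ(formed) = 2280 − 2749 = −469 kJ

ΔH ≈ −469 kJ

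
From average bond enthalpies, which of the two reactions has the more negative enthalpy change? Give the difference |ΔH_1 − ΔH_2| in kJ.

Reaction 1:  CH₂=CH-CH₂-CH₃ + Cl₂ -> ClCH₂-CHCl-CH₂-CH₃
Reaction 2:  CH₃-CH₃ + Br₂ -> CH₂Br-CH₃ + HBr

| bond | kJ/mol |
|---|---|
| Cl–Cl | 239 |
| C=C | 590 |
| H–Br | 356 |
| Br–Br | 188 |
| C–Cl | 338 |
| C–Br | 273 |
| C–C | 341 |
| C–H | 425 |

Reaction 1, by 172 kJ

Reaction 1:
  Bonds broken (reactants):
    C–C: 2 × 341 = 682
    C–H: 8 × 425 = 3400
    C=C: 1 × 590 = 590
    Cl–Cl: 1 × 239 = 239
    Σ(broken) = 4911 kJ
  Bonds formed (products):
    C–C: 3 × 341 = 1023
    C–Cl: 2 × 338 = 676
    C–H: 8 × 425 = 3400
    Σ(formed) = 5099 kJ
  ΔH_1 = 4911 − 5099 = −188 kJ
Reaction 2:
  Bonds broken (reactants):
    Br–Br: 1 × 188 = 188
    C–C: 1 × 341 = 341
    C–H: 6 × 425 = 2550
    Σ(broken) = 3079 kJ
  Bonds formed (products):
    C–Br: 1 × 273 = 273
    C–C: 1 × 341 = 341
    C–H: 5 × 425 = 2125
    H–Br: 1 × 356 = 356
    Σ(formed) = 3095 kJ
  ΔH_2 = 3079 − 3095 = −16 kJ
ΔH_1 − ΔH_2 = −172 kJ, so reaction 1 has the more negative ΔH; |ΔH_1 − ΔH_2| = 172 kJ.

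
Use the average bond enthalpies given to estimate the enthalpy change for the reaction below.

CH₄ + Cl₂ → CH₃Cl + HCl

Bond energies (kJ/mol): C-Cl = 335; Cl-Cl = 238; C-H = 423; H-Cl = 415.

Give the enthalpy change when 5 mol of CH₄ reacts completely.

ΔH = −445 kJ

Bonds broken (reactants):
  C-H: 4 × 423 = 1692
  Cl-Cl: 1 × 238 = 238
  Σ(broken) = 1930 kJ
Bonds formed (products):
  C-Cl: 1 × 335 = 335
  C-H: 3 × 423 = 1269
  H-Cl: 1 × 415 = 415
  Σ(formed) = 2019 kJ
ΔH = Σ(broken) − Σ(formed) = 1930 − 2019 = −89 kJ
For 5× the reaction as written: 5 × (−89) = −445 kJ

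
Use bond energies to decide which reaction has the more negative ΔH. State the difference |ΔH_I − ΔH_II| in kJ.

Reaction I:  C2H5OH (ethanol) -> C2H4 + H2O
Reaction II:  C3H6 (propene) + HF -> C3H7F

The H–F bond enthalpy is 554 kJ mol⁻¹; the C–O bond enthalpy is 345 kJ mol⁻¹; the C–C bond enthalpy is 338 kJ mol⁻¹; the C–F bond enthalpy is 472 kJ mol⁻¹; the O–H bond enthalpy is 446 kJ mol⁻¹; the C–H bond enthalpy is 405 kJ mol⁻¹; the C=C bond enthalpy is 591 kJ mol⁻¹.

Reaction I:
  Bonds broken (reactants):
    C–C: 1 × 338 = 338
    C–H: 5 × 405 = 2025
    C–O: 1 × 345 = 345
    O–H: 1 × 446 = 446
    Σ(broken) = 3154 kJ
  Bonds formed (products):
    C–H: 4 × 405 = 1620
    C=C: 1 × 591 = 591
    O–H: 2 × 446 = 892
    Σ(formed) = 3103 kJ
  ΔH_I = 3154 − 3103 = +51 kJ
Reaction II:
  Bonds broken (reactants):
    C–C: 1 × 338 = 338
    C–H: 6 × 405 = 2430
    C=C: 1 × 591 = 591
    H–F: 1 × 554 = 554
    Σ(broken) = 3913 kJ
  Bonds formed (products):
    C–C: 2 × 338 = 676
    C–F: 1 × 472 = 472
    C–H: 7 × 405 = 2835
    Σ(formed) = 3983 kJ
  ΔH_II = 3913 − 3983 = −70 kJ
ΔH_I − ΔH_II = +121 kJ, so reaction II has the more negative ΔH; |ΔH_I − ΔH_II| = 121 kJ.

Reaction II, by 121 kJ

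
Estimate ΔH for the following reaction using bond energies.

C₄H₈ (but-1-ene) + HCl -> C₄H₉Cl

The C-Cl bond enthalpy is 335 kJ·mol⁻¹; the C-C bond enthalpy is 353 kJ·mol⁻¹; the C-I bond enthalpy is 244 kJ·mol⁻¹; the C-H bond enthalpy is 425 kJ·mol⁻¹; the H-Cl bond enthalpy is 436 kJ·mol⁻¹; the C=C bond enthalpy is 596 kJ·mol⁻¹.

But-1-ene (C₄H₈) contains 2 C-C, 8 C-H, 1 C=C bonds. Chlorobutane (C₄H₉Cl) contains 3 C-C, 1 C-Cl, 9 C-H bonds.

ΔH ≈ −81 kJ

Bonds broken (reactants):
  C-C: 2 × 353 = 706
  C-H: 8 × 425 = 3400
  C=C: 1 × 596 = 596
  H-Cl: 1 × 436 = 436
  Σ(broken) = 5138 kJ
Bonds formed (products):
  C-C: 3 × 353 = 1059
  C-Cl: 1 × 335 = 335
  C-H: 9 × 425 = 3825
  Σ(formed) = 5219 kJ
ΔH = Σ(broken) − Σ(formed) = 5138 − 5219 = −81 kJ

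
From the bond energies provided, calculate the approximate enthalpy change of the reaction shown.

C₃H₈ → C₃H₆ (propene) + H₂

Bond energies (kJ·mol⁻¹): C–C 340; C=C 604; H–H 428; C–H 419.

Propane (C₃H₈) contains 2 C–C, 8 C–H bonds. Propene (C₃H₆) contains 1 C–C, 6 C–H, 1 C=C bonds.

Bonds broken (reactants):
  C–C: 2 × 340 = 680
  C–H: 8 × 419 = 3352
  Σ(broken) = 4032 kJ
Bonds formed (products):
  C–C: 1 × 340 = 340
  C–H: 6 × 419 = 2514
  C=C: 1 × 604 = 604
  H–H: 1 × 428 = 428
  Σ(formed) = 3886 kJ
ΔH = Σ(broken) − Σ(formed) = 4032 − 3886 = +146 kJ

ΔH ≈ +146 kJ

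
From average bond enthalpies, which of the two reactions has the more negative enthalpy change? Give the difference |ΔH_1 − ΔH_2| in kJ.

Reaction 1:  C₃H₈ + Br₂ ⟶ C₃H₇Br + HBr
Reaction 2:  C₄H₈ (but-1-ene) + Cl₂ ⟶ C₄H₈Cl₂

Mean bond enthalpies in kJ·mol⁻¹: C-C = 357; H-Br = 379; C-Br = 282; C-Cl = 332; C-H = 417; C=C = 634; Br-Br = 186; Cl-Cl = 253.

Reaction 1:
  Bonds broken (reactants):
    Br-Br: 1 × 186 = 186
    C-C: 2 × 357 = 714
    C-H: 8 × 417 = 3336
    Σ(broken) = 4236 kJ
  Bonds formed (products):
    C-Br: 1 × 282 = 282
    C-C: 2 × 357 = 714
    C-H: 7 × 417 = 2919
    H-Br: 1 × 379 = 379
    Σ(formed) = 4294 kJ
  ΔH_1 = 4236 − 4294 = −58 kJ
Reaction 2:
  Bonds broken (reactants):
    C-C: 2 × 357 = 714
    C-H: 8 × 417 = 3336
    C=C: 1 × 634 = 634
    Cl-Cl: 1 × 253 = 253
    Σ(broken) = 4937 kJ
  Bonds formed (products):
    C-C: 3 × 357 = 1071
    C-Cl: 2 × 332 = 664
    C-H: 8 × 417 = 3336
    Σ(formed) = 5071 kJ
  ΔH_2 = 4937 − 5071 = −134 kJ
ΔH_1 − ΔH_2 = +76 kJ, so reaction 2 has the more negative ΔH; |ΔH_1 − ΔH_2| = 76 kJ.

Reaction 2, by 76 kJ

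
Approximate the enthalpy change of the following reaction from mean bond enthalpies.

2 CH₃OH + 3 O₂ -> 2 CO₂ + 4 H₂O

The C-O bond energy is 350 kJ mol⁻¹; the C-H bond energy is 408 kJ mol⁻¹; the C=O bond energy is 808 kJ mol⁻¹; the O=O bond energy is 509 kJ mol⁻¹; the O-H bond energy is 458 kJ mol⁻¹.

ΔH ≈ −1305 kJ

Bonds broken (reactants):
  C-H: 6 × 408 = 2448
  C-O: 2 × 350 = 700
  O-H: 2 × 458 = 916
  O=O: 3 × 509 = 1527
  Σ(broken) = 5591 kJ
Bonds formed (products):
  C=O: 4 × 808 = 3232
  O-H: 8 × 458 = 3664
  Σ(formed) = 6896 kJ
ΔH = Σ(broken) − Σ(formed) = 5591 − 6896 = −1305 kJ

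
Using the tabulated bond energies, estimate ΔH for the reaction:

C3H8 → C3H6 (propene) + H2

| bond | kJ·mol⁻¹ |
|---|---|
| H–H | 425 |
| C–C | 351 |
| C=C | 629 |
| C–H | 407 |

Bonds broken (reactants):
  C–C: 2 × 351 = 702
  C–H: 8 × 407 = 3256
  Σ(broken) = 3958 kJ
Bonds formed (products):
  C–C: 1 × 351 = 351
  C–H: 6 × 407 = 2442
  C=C: 1 × 629 = 629
  H–H: 1 × 425 = 425
  Σ(formed) = 3847 kJ
ΔH = Σ(broken) − Σ(formed) = 3958 − 3847 = +111 kJ

ΔH ≈ +111 kJ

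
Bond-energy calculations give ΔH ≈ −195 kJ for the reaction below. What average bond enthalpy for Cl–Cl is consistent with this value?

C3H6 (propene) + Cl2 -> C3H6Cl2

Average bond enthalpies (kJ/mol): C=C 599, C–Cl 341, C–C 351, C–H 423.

Let D be the Cl–Cl bond energy.
Σ(broken) = 1×351 + 6×423 + 1×599 + 1×D = 3488 + D
Σ(formed) = 2×351 + 2×341 + 6×423 = 3922
ΔH = Σ(broken) − Σ(formed) = (3488 + D) − (3922) = −434 + D
Setting this equal to −195 kJ gives D = 239 kJ/mol.

D(Cl–Cl) ≈ 239 kJ/mol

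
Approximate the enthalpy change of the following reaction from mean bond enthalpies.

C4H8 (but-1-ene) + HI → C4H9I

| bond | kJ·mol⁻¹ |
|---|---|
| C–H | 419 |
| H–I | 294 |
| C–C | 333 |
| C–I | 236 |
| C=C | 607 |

Bonds broken (reactants):
  C–C: 2 × 333 = 666
  C–H: 8 × 419 = 3352
  C=C: 1 × 607 = 607
  H–I: 1 × 294 = 294
  Σ(broken) = 4919 kJ
Bonds formed (products):
  C–C: 3 × 333 = 999
  C–H: 9 × 419 = 3771
  C–I: 1 × 236 = 236
  Σ(formed) = 5006 kJ
ΔH = Σ(broken) − Σ(formed) = 4919 − 5006 = −87 kJ

ΔH ≈ −87 kJ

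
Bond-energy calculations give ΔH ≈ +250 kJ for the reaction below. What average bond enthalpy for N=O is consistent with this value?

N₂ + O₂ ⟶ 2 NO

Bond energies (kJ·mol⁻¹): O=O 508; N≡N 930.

Let D be the N=O bond energy.
Σ(broken) = 1×930 + 1×508 = 1438
Σ(formed) = 2×D = 2D
ΔH = Σ(broken) − Σ(formed) = (1438) − (2D) = +1438 − 2D
Setting this equal to +250 kJ gives 2D = 1188, so D = 594 kJ/mol.

D(N=O) ≈ 594 kJ/mol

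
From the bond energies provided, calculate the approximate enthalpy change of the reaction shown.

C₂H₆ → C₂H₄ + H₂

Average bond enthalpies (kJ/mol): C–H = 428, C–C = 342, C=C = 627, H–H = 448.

Bonds broken (reactants):
  C–C: 1 × 342 = 342
  C–H: 6 × 428 = 2568
  Σ(broken) = 2910 kJ
Bonds formed (products):
  C–H: 4 × 428 = 1712
  C=C: 1 × 627 = 627
  H–H: 1 × 448 = 448
  Σ(formed) = 2787 kJ
ΔH = Σ(broken) − Σ(formed) = 2910 − 2787 = +123 kJ

ΔH ≈ +123 kJ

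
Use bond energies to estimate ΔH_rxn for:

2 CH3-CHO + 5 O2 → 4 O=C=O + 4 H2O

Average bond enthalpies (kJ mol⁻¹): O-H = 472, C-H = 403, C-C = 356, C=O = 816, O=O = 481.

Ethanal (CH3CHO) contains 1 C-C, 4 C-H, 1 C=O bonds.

ΔH ≈ −2331 kJ

Bonds broken (reactants):
  C-C: 2 × 356 = 712
  C-H: 8 × 403 = 3224
  C=O: 2 × 816 = 1632
  O=O: 5 × 481 = 2405
  Σ(broken) = 7973 kJ
Bonds formed (products):
  C=O: 8 × 816 = 6528
  O-H: 8 × 472 = 3776
  Σ(formed) = 10304 kJ
ΔH = Σ(broken) − Σ(formed) = 7973 − 10304 = −2331 kJ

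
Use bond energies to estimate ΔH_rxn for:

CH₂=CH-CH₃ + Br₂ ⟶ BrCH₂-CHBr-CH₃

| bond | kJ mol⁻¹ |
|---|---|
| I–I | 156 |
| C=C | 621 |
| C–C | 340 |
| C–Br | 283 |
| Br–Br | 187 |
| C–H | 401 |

ΔH ≈ −98 kJ

Bonds broken (reactants):
  Br–Br: 1 × 187 = 187
  C–C: 1 × 340 = 340
  C–H: 6 × 401 = 2406
  C=C: 1 × 621 = 621
  Σ(broken) = 3554 kJ
Bonds formed (products):
  C–Br: 2 × 283 = 566
  C–C: 2 × 340 = 680
  C–H: 6 × 401 = 2406
  Σ(formed) = 3652 kJ
ΔH = Σ(broken) − Σ(formed) = 3554 − 3652 = −98 kJ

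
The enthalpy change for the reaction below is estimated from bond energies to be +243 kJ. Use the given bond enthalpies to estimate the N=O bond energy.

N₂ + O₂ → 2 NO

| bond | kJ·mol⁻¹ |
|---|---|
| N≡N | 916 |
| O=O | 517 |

Let D be the N=O bond energy.
Σ(broken) = 1×916 + 1×517 = 1433
Σ(formed) = 2×D = 2D
ΔH = Σ(broken) − Σ(formed) = (1433) − (2D) = +1433 − 2D
Setting this equal to +243 kJ gives 2D = 1190, so D = 595 kJ/mol.

D(N=O) ≈ 595 kJ/mol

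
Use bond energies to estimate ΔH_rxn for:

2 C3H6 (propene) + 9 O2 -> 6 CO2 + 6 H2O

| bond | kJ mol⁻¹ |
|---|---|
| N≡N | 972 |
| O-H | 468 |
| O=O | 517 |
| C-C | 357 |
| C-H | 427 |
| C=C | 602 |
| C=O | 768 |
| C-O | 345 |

Bonds broken (reactants):
  C-C: 2 × 357 = 714
  C-H: 12 × 427 = 5124
  C=C: 2 × 602 = 1204
  O=O: 9 × 517 = 4653
  Σ(broken) = 11695 kJ
Bonds formed (products):
  C=O: 12 × 768 = 9216
  O-H: 12 × 468 = 5616
  Σ(formed) = 14832 kJ
ΔH = Σ(broken) − Σ(formed) = 11695 − 14832 = −3137 kJ

ΔH ≈ −3137 kJ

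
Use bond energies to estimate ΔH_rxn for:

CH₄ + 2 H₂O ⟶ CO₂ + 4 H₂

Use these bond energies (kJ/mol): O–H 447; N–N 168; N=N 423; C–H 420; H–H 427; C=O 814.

ΔH ≈ +132 kJ

Bonds broken (reactants):
  C–H: 4 × 420 = 1680
  O–H: 4 × 447 = 1788
  Σ(broken) = 3468 kJ
Bonds formed (products):
  C=O: 2 × 814 = 1628
  H–H: 4 × 427 = 1708
  Σ(formed) = 3336 kJ
ΔH = Σ(broken) − Σ(formed) = 3468 − 3336 = +132 kJ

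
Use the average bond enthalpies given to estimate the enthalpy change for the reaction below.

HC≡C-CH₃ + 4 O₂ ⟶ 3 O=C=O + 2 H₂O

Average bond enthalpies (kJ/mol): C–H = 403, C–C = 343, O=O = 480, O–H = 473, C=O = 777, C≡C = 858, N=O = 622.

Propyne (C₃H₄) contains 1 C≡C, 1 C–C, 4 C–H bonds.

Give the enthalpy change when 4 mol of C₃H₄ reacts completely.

ΔH = −7284 kJ

Bonds broken (reactants):
  C≡C: 1 × 858 = 858
  C–C: 1 × 343 = 343
  C–H: 4 × 403 = 1612
  O=O: 4 × 480 = 1920
  Σ(broken) = 4733 kJ
Bonds formed (products):
  C=O: 6 × 777 = 4662
  O–H: 4 × 473 = 1892
  Σ(formed) = 6554 kJ
ΔH = Σ(broken) − Σ(formed) = 4733 − 6554 = −1821 kJ
For 4× the reaction as written: 4 × (−1821) = −7284 kJ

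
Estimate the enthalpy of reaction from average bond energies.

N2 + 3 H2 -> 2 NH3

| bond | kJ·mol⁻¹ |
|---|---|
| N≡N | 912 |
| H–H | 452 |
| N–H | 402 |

Bonds broken (reactants):
  H–H: 3 × 452 = 1356
  N≡N: 1 × 912 = 912
  Σ(broken) = 2268 kJ
Bonds formed (products):
  N–H: 6 × 402 = 2412
  Σ(formed) = 2412 kJ
ΔH = Σ(broken) − Σ(formed) = 2268 − 2412 = −144 kJ

ΔH ≈ −144 kJ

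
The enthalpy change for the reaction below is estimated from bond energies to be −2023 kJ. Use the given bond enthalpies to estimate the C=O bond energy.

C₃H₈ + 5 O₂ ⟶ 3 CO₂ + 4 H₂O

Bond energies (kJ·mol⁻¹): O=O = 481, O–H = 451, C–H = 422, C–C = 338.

Let D be the C=O bond energy.
Σ(broken) = 2×338 + 8×422 + 5×481 = 6457
Σ(formed) = 6×D + 8×451 = 3608 + 6D
ΔH = Σ(broken) − Σ(formed) = (6457) − (3608 + 6D) = +2849 − 6D
Setting this equal to −2023 kJ gives 6D = 4872, so D = 812 kJ/mol.

D(C=O) ≈ 812 kJ/mol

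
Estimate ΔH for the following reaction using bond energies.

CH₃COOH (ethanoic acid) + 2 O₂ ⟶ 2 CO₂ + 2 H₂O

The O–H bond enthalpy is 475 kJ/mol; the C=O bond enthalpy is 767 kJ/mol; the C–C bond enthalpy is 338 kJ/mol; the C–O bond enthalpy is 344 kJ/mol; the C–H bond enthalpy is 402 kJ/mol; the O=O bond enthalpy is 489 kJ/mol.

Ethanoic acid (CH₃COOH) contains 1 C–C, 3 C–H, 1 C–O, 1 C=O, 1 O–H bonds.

Bonds broken (reactants):
  C–C: 1 × 338 = 338
  C–H: 3 × 402 = 1206
  C–O: 1 × 344 = 344
  C=O: 1 × 767 = 767
  O–H: 1 × 475 = 475
  O=O: 2 × 489 = 978
  Σ(broken) = 4108 kJ
Bonds formed (products):
  C=O: 4 × 767 = 3068
  O–H: 4 × 475 = 1900
  Σ(formed) = 4968 kJ
ΔH = Σ(broken) − Σ(formed) = 4108 − 4968 = −860 kJ

ΔH ≈ −860 kJ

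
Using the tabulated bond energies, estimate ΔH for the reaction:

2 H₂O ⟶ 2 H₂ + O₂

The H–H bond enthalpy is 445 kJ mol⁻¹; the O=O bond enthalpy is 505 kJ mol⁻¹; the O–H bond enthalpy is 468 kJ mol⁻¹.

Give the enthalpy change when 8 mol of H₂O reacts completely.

Bonds broken (reactants):
  O–H: 4 × 468 = 1872
  Σ(broken) = 1872 kJ
Bonds formed (products):
  H–H: 2 × 445 = 890
  O=O: 1 × 505 = 505
  Σ(formed) = 1395 kJ
ΔH = Σ(broken) − Σ(formed) = 1872 − 1395 = +477 kJ
For 4× the reaction as written: 4 × (+477) = +1908 kJ

ΔH = +1908 kJ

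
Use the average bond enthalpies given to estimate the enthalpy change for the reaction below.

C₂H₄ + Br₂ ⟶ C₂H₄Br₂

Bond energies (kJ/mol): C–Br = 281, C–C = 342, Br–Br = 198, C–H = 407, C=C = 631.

ΔH ≈ −75 kJ

Bonds broken (reactants):
  Br–Br: 1 × 198 = 198
  C–H: 4 × 407 = 1628
  C=C: 1 × 631 = 631
  Σ(broken) = 2457 kJ
Bonds formed (products):
  C–Br: 2 × 281 = 562
  C–C: 1 × 342 = 342
  C–H: 4 × 407 = 1628
  Σ(formed) = 2532 kJ
ΔH = Σ(broken) − Σ(formed) = 2457 − 2532 = −75 kJ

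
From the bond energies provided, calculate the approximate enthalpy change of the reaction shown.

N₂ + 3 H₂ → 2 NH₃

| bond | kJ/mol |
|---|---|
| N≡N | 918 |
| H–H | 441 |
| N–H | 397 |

ΔH ≈ −141 kJ

Bonds broken (reactants):
  H–H: 3 × 441 = 1323
  N≡N: 1 × 918 = 918
  Σ(broken) = 2241 kJ
Bonds formed (products):
  N–H: 6 × 397 = 2382
  Σ(formed) = 2382 kJ
ΔH = Σ(broken) − Σ(formed) = 2241 − 2382 = −141 kJ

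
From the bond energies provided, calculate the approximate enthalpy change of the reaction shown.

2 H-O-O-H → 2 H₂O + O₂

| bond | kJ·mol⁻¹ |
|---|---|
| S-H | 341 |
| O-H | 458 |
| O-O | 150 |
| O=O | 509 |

ΔH ≈ −209 kJ

Bonds broken (reactants):
  O-H: 4 × 458 = 1832
  O-O: 2 × 150 = 300
  Σ(broken) = 2132 kJ
Bonds formed (products):
  O-H: 4 × 458 = 1832
  O=O: 1 × 509 = 509
  Σ(formed) = 2341 kJ
ΔH = Σ(broken) − Σ(formed) = 2132 − 2341 = −209 kJ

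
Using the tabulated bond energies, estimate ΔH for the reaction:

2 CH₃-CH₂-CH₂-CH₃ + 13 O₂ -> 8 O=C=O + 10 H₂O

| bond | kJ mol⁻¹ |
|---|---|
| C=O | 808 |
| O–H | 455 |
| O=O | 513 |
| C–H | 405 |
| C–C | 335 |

ΔH ≈ −5249 kJ

Bonds broken (reactants):
  C–C: 6 × 335 = 2010
  C–H: 20 × 405 = 8100
  O=O: 13 × 513 = 6669
  Σ(broken) = 16779 kJ
Bonds formed (products):
  C=O: 16 × 808 = 12928
  O–H: 20 × 455 = 9100
  Σ(formed) = 22028 kJ
ΔH = Σ(broken) − Σ(formed) = 16779 − 22028 = −5249 kJ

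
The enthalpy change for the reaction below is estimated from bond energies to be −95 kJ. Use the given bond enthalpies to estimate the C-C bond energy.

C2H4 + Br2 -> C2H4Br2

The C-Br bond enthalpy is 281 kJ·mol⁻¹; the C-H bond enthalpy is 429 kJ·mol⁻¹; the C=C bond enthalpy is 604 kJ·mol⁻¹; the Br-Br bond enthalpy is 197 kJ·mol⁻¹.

D(C-C) ≈ 334 kJ/mol

Let D be the C-C bond energy.
Σ(broken) = 1×197 + 4×429 + 1×604 = 2517
Σ(formed) = 2×281 + 1×D + 4×429 = 2278 + D
ΔH = Σ(broken) − Σ(formed) = (2517) − (2278 + D) = +239 − D
Setting this equal to −95 kJ gives D = 334 kJ/mol.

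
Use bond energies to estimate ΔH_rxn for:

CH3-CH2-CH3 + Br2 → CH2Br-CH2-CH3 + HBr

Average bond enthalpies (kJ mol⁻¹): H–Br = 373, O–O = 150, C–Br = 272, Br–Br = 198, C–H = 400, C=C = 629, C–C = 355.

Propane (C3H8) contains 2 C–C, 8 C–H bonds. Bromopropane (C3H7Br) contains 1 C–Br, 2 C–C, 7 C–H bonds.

Bonds broken (reactants):
  Br–Br: 1 × 198 = 198
  C–C: 2 × 355 = 710
  C–H: 8 × 400 = 3200
  Σ(broken) = 4108 kJ
Bonds formed (products):
  C–Br: 1 × 272 = 272
  C–C: 2 × 355 = 710
  C–H: 7 × 400 = 2800
  H–Br: 1 × 373 = 373
  Σ(formed) = 4155 kJ
ΔH = Σ(broken) − Σ(formed) = 4108 − 4155 = −47 kJ

ΔH ≈ −47 kJ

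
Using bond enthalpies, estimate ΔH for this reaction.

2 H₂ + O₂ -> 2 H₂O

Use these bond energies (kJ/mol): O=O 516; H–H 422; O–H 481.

Bonds broken (reactants):
  H–H: 2 × 422 = 844
  O=O: 1 × 516 = 516
  Σ(broken) = 1360 kJ
Bonds formed (products):
  O–H: 4 × 481 = 1924
  Σ(formed) = 1924 kJ
ΔH = Σ(broken) − Σ(formed) = 1360 − 1924 = −564 kJ

ΔH ≈ −564 kJ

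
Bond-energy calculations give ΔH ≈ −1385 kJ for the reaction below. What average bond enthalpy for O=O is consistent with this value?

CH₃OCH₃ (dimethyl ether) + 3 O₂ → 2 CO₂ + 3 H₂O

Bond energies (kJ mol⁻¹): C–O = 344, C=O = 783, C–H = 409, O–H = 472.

Let D be the O=O bond energy.
Σ(broken) = 6×409 + 2×344 + 3×D = 3142 + 3D
Σ(formed) = 4×783 + 6×472 = 5964
ΔH = Σ(broken) − Σ(formed) = (3142 + 3D) − (5964) = −2822 + 3D
Setting this equal to −1385 kJ gives 3D = 1437, so D = 479 kJ/mol.

D(O=O) ≈ 479 kJ/mol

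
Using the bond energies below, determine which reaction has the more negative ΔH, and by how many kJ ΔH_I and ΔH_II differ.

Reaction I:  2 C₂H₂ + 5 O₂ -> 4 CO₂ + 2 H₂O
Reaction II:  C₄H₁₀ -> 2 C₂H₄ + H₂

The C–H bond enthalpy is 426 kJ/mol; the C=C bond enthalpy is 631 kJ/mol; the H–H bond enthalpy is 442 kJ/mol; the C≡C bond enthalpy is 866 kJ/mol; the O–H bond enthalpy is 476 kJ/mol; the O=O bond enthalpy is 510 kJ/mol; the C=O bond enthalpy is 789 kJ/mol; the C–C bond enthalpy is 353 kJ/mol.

Reaction I, by 2437 kJ

Reaction I:
  Bonds broken (reactants):
    C≡C: 2 × 866 = 1732
    C–H: 4 × 426 = 1704
    O=O: 5 × 510 = 2550
    Σ(broken) = 5986 kJ
  Bonds formed (products):
    C=O: 8 × 789 = 6312
    O–H: 4 × 476 = 1904
    Σ(formed) = 8216 kJ
  ΔH_I = 5986 − 8216 = −2230 kJ
Reaction II:
  Bonds broken (reactants):
    C–C: 3 × 353 = 1059
    C–H: 10 × 426 = 4260
    Σ(broken) = 5319 kJ
  Bonds formed (products):
    C–H: 8 × 426 = 3408
    C=C: 2 × 631 = 1262
    H–H: 1 × 442 = 442
    Σ(formed) = 5112 kJ
  ΔH_II = 5319 − 5112 = +207 kJ
ΔH_I − ΔH_II = −2437 kJ, so reaction I has the more negative ΔH; |ΔH_I − ΔH_II| = 2437 kJ.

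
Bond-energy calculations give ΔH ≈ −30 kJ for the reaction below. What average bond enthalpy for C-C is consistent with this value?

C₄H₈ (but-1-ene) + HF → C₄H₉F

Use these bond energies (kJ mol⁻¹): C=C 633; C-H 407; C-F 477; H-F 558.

D(C-C) ≈ 337 kJ/mol

Let D be the C-C bond energy.
Σ(broken) = 2×D + 8×407 + 1×633 + 1×558 = 4447 + 2D
Σ(formed) = 3×D + 1×477 + 9×407 = 4140 + 3D
ΔH = Σ(broken) − Σ(formed) = (4447 + 2D) − (4140 + 3D) = +307 − D
Setting this equal to −30 kJ gives D = 337 kJ/mol.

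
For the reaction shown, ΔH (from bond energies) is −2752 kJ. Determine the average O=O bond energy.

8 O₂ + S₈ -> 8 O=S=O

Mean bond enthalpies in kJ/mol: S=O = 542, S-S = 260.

Let D be the O=O bond energy.
Σ(broken) = 8×D + 8×260 = 2080 + 8D
Σ(formed) = 16×542 = 8672
ΔH = Σ(broken) − Σ(formed) = (2080 + 8D) − (8672) = −6592 + 8D
Setting this equal to −2752 kJ gives 8D = 3840, so D = 480 kJ/mol.

D(O=O) ≈ 480 kJ/mol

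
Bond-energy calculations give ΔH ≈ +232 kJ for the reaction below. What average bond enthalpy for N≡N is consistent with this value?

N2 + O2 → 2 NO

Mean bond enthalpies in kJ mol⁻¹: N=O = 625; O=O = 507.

D(N≡N) ≈ 975 kJ/mol

Let D be the N≡N bond energy.
Σ(broken) = 1×D + 1×507 = 507 + D
Σ(formed) = 2×625 = 1250
ΔH = Σ(broken) − Σ(formed) = (507 + D) − (1250) = −743 + D
Setting this equal to +232 kJ gives D = 975 kJ/mol.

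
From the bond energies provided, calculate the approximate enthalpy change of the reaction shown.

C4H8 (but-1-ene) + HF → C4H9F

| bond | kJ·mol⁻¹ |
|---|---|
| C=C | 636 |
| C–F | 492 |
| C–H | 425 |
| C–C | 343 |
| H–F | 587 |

ΔH ≈ −37 kJ

Bonds broken (reactants):
  C–C: 2 × 343 = 686
  C–H: 8 × 425 = 3400
  C=C: 1 × 636 = 636
  H–F: 1 × 587 = 587
  Σ(broken) = 5309 kJ
Bonds formed (products):
  C–C: 3 × 343 = 1029
  C–F: 1 × 492 = 492
  C–H: 9 × 425 = 3825
  Σ(formed) = 5346 kJ
ΔH = Σ(broken) − Σ(formed) = 5309 − 5346 = −37 kJ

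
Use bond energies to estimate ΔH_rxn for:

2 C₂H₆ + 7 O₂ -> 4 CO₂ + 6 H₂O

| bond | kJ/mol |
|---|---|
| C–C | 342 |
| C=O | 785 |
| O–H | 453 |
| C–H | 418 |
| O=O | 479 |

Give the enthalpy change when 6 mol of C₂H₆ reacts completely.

ΔH = −7989 kJ

Bonds broken (reactants):
  C–C: 2 × 342 = 684
  C–H: 12 × 418 = 5016
  O=O: 7 × 479 = 3353
  Σ(broken) = 9053 kJ
Bonds formed (products):
  C=O: 8 × 785 = 6280
  O–H: 12 × 453 = 5436
  Σ(formed) = 11716 kJ
ΔH = Σ(broken) − Σ(formed) = 9053 − 11716 = −2663 kJ
For 3× the reaction as written: 3 × (−2663) = −7989 kJ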